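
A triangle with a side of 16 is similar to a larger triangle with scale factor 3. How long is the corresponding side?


Similar triangles have proportional sides
Scale factor = 3
Smaller side = 16
Corresponding larger side = 16 * 3
= 48

48


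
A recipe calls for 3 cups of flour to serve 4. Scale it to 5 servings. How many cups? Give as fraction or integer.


Original: 3 cups for 4 servings
Target servings = 5
Scaling factor = 5/4
New amount = 3 * 5/4
= 15/4
= 15/4 cups

15/4


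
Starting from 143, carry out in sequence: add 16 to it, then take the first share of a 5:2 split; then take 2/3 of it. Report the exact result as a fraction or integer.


Start with 143.
Step 1: Add 16: 143+16=159; split 5:2 first = 159*5/7 = 795/7
Step 2: Take 2/3: 795/7 * 2/3 = 530/7
Final result = 530/7

530/7


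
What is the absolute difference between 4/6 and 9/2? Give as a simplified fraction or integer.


Simplify: 4/6 = 2/3 and 9/2 = 9/2
Find common denominator: LCD = 6
Convert: 4/6 and 27/6
Difference = |4 - 27|/6 = 23/6
Simplified = 23/6

23/6


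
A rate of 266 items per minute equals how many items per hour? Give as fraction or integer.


Converting from per minute to per hour
Rate = 266 items per minute
Multiply by 60: 266 * 60
= 15960 items per hour

15960


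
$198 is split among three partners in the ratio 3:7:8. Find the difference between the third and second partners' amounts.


Total parts = 3 + 7 + 8 = 18
Value per part = 198 / 18 = 11
Shares: 3*11=33, 7*11=77, 8*11=88
Third share = 88, second share = 77
Difference = |88 - 77| = 11

11


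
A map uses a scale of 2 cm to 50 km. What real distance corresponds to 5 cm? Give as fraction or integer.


Map scale: 2 cm = 50 km
Measured distance on map = 5 cm
Set up proportion: 5 * 50 / 2
= 250 / 2
= 125 km

125


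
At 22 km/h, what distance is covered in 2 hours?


Using distance = speed * time
Speed = 22 km/h
Time = 2 hours
Distance = 22 * 2
= 44 km

44


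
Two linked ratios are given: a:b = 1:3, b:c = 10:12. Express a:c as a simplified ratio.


Given a:b = 1:3 and b:c = 10:12
Make b consistent. Multiply first ratio by 10: a:b = 10:30
Multiply second ratio by 3: b:c = 30:36
Now b = 30 in both, so a:b:c = 10:30:36
Therefore a:c = 10:36
Simplify by GCD: a:c = 5:18

5:18


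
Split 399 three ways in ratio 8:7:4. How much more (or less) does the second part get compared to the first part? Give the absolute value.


Total parts = 8 + 7 + 4 = 19
Value per part = 399 / 19 = 21
Shares: 8*21=168, 7*21=147, 4*21=84
Second share = 147, first share = 168
Difference = |147 - 168| = 21

21


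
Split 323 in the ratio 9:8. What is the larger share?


Total parts = 9 + 8 = 17
Value per part = 323 / 17 = 19
First share = 9 * 19 = 171
Second share = 8 * 19 = 152
Larger share = 171

171


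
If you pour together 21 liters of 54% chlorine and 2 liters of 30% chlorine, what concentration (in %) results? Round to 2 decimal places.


Solute in mixture 1 = 54% of 21 L = 21*54/100 = 567/50 L
Solute in mixture 2 = 30% of 2 L = 2*30/100 = 3/5 L
Total solute = 567/50 + 3/5 = 597/50 L
Total volume = 21 + 2 = 23 L
Final concentration = 597/50/23 * 100 = 51.91%

51.91


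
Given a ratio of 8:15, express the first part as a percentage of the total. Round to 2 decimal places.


Total parts = 8 + 15 = 23
First part fraction = 8/23
Percentage = (8/23) * 100
= 0.347826 * 100
= 34.78%

34.78


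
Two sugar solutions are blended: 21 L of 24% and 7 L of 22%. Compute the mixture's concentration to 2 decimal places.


Solute in mixture 1 = 24% of 21 L = 21*24/100 = 126/25 L
Solute in mixture 2 = 22% of 7 L = 7*22/100 = 77/50 L
Total solute = 126/25 + 77/50 = 329/50 L
Total volume = 21 + 7 = 28 L
Final concentration = 329/50/28 * 100 = 23.50%

23.50


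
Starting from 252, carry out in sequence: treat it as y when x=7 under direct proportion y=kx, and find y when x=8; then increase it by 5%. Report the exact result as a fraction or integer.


Start with 252.
Step 1: Direct prop: k = (252)/7; new y = k*8 = 252*8/7 = 288
Step 2: Increase by 5%: 288 * 105/100 = 1512/5
Final result = 1512/5

1512/5


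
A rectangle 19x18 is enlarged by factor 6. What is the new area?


Original dimensions: 19 x 18
Enlargement factor = 6
New width = 19 * 6 = 114
New height = 18 * 6 = 108
New area = 114 * 108 = 12312

12312


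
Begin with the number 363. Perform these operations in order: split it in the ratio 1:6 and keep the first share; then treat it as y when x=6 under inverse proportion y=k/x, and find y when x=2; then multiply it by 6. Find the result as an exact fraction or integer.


Start with 363.
Step 1: Split 1:6, first share = 363 * 1/7 = 363/7
Step 2: Inverse prop: k = (363/7)*6; new y = k/2 = 363/7*6/2 = 1089/7
Step 3: Multiply by 6: 1089/7 * 6 = 6534/7
Final result = 6534/7

6534/7


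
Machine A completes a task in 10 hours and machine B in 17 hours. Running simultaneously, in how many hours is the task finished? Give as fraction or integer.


Rate of A = 1/10 job per hour
Rate of B = 1/17 job per hour
Combined rate = 1/10 + 1/17
Find common denominator: (17 + 10)/(10*17) = 27/170
Combined rate = 27/170 job per hour
Time together = 1 / (27/170) = 170/27 hours

170/27


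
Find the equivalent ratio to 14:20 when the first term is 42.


Original ratio: 14:20
First term target: 42
Scale factor = 42 / 14 = 3
Multiply second term: 20 * 3 = 60
Equivalent ratio = 42:60

42:60


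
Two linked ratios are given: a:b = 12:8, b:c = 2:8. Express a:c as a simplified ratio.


Given a:b = 12:8 and b:c = 2:8
Make b consistent. Multiply first ratio by 2: a:b = 24:16
Multiply second ratio by 8: b:c = 16:64
Now b = 16 in both, so a:b:c = 24:16:64
Therefore a:c = 24:64
Simplify by GCD: a:c = 3:8

3:8


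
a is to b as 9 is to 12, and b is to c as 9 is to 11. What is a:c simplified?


Given a:b = 9:12 and b:c = 9:11
Make b consistent. Multiply first ratio by 9: a:b = 81:108
Multiply second ratio by 12: b:c = 108:132
Now b = 108 in both, so a:b:c = 81:108:132
Therefore a:c = 81:132
Simplify by GCD: a:c = 27:44

27:44


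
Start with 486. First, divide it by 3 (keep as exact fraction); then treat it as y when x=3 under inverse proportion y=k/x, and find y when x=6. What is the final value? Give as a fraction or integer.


Start with 486.
Step 1: Divide by 3: 486 / 3 = 162
Step 2: Inverse prop: k = (162)*3; new y = k/6 = 162*3/6 = 81
Final result = 81

81


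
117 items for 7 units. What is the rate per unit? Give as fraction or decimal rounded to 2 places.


Total items = 117
Number of units = 7
Unit rate = 117 / 7
= 16.71 items per unit

16.71


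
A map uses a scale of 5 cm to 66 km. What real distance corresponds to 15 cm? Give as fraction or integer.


Map scale: 5 cm = 66 km
Measured distance on map = 15 cm
Set up proportion: 15 * 66 / 5
= 990 / 5
= 198 km

198


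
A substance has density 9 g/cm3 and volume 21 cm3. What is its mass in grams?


Using mass = density * volume
Density = 9 g/cm3
Volume = 21 cm3
Mass = 9 * 21
= 189 g

189


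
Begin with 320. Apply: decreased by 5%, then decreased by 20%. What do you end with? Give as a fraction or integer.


Start: 320
Step 1: decrease by 5% => multiply by 95/100
  320 * 95/100 = 304
Step 2: decrease by 20% => multiply by 80/100
  304 * 80/100 = 1216/5
Final value = 1216/5

1216/5


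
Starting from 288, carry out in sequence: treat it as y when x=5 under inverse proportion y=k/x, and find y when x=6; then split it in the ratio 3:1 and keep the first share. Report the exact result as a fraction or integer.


Start with 288.
Step 1: Inverse prop: k = (288)*5; new y = k/6 = 288*5/6 = 240
Step 2: Split 3:1, first share = 240 * 3/4 = 180
Final result = 180

180


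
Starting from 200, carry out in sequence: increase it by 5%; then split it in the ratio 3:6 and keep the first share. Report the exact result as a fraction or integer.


Start with 200.
Step 1: Increase by 5%: 200 * 105/100 = 210
Step 2: Split 3:6, first share = 210 * 3/9 = 70
Final result = 70

70


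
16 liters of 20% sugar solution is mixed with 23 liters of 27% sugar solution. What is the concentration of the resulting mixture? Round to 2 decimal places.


Solute in mixture 1 = 20% of 16 L = 16*20/100 = 16/5 L
Solute in mixture 2 = 27% of 23 L = 23*27/100 = 621/100 L
Total solute = 16/5 + 621/100 = 941/100 L
Total volume = 16 + 23 = 39 L
Final concentration = 941/100/39 * 100 = 24.13%

24.13


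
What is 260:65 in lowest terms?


Find GCD(260, 65)
GCD = 65
Divide both by 65: 260/65 = 4, 65/65 = 1
Simplified ratio = 4:1

4:1


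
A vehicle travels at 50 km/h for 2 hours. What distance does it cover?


Using distance = speed * time
Speed = 50 km/h
Time = 2 hours
Distance = 50 * 2
= 100 km

100


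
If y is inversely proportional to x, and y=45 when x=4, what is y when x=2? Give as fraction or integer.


Inverse proportion: y = k/x
Find k: k = 4 * 45 = 180
Compute y at x=2: y = 180/2
y = 90

90


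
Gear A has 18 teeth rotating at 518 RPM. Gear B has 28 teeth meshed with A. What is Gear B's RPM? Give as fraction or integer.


Gear ratio: teeth_A * RPM_A = teeth_B * RPM_B
18 * 518 = 28 * RPM_B
9324 = 28 * RPM_B
RPM_B = 9324 / 28
RPM_B = 333

333


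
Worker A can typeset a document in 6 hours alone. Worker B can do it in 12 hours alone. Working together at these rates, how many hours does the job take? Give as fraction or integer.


Rate of A = 1/6 job per hour
Rate of B = 1/12 job per hour
Combined rate = 1/6 + 1/12
Find common denominator: (12 + 6)/(6*12) = 18/72
Combined rate = 1/4 job per hour
Time together = 1 / (1/4) = 4 hours

4


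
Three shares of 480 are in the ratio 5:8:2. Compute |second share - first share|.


Total parts = 5 + 8 + 2 = 15
Value per part = 480 / 15 = 32
Shares: 5*32=160, 8*32=256, 2*32=64
Second share = 256, first share = 160
Difference = |256 - 160| = 96

96


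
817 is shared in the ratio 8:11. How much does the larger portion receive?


Total parts = 8 + 11 = 19
Value per part = 817 / 19 = 43
First share = 8 * 43 = 344
Second share = 11 * 43 = 473
Larger share = 473

473


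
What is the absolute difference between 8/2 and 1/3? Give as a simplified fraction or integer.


Simplify: 8/2 = 4 and 1/3 = 1/3
Find common denominator: LCD = 3
Convert: 12/3 and 1/3
Difference = |12 - 1|/3 = 11/3
Simplified = 11/3

11/3


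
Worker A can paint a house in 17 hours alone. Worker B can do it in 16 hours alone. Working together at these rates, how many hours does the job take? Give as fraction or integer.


Rate of A = 1/17 job per hour
Rate of B = 1/16 job per hour
Combined rate = 1/17 + 1/16
Find common denominator: (16 + 17)/(17*16) = 33/272
Combined rate = 33/272 job per hour
Time together = 1 / (33/272) = 272/33 hours

272/33


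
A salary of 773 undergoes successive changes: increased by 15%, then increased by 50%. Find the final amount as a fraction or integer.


Start: 773
Step 1: increase by 15% => multiply by 115/100
  773 * 115/100 = 17779/20
Step 2: increase by 50% => multiply by 150/100
  17779/20 * 150/100 = 53337/40
Final value = 53337/40

53337/40


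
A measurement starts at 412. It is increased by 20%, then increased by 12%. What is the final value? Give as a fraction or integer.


Start: 412
Step 1: increase by 20% => multiply by 120/100
  412 * 120/100 = 2472/5
Step 2: increase by 12% => multiply by 112/100
  2472/5 * 112/100 = 69216/125
Final value = 69216/125

69216/125


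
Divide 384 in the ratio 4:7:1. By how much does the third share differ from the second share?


Total parts = 4 + 7 + 1 = 12
Value per part = 384 / 12 = 32
Shares: 4*32=128, 7*32=224, 1*32=32
Third share = 32, second share = 224
Difference = |32 - 224| = 192

192


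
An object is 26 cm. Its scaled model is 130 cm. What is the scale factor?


Original length = 26 cm
Scaled length = 130 cm
Scale factor = 130 / 26
= 5

5


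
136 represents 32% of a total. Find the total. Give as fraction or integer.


Given: 136 is 32% of the whole
Set up: 136 = 32/100 * whole
whole = 136 * 100 / 32
whole = 13600 / 32
whole = 425

425


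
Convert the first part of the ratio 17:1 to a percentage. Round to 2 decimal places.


Total parts = 17 + 1 = 18
First part fraction = 17/18
Percentage = (17/18) * 100
= 0.944444 * 100
= 94.44%

94.44


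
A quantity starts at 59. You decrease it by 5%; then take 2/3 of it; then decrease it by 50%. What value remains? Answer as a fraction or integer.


Start with 59.
Step 1: Decrease by 5%: 59 * 95/100 = 1121/20
Step 2: Take 2/3: 1121/20 * 2/3 = 1121/30
Step 3: Decrease by 50%: 1121/30 * 50/100 = 1121/60
Final result = 1121/60

1121/60


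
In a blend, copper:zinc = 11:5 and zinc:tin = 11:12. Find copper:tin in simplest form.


Given a:b = 11:5 and b:c = 11:12
Make b consistent. Multiply first ratio by 11: a:b = 121:55
Multiply second ratio by 5: b:c = 55:60
Now b = 55 in both, so a:b:c = 121:55:60
Therefore a:c = 121:60
Simplify by GCD: a:c = 121:60

121:60


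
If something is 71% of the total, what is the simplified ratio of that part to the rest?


Part = 71%, Remainder = 29%
Ratio = 71:29
GCD(71, 29) = 1
Simplify: 71:29 = 71:29

71:29


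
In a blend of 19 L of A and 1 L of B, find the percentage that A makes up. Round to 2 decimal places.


Volume of A = 19 L
Volume of B = 1 L
Total volume = 19 + 1 = 20 L
Percentage of A = (19/20) * 100
= 95.00%

95.00


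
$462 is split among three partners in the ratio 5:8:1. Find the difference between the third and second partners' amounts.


Total parts = 5 + 8 + 1 = 14
Value per part = 462 / 14 = 33
Shares: 5*33=165, 8*33=264, 1*33=33
Third share = 33, second share = 264
Difference = |33 - 264| = 231

231


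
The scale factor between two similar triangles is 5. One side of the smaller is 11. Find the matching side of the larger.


Similar triangles have proportional sides
Scale factor = 5
Smaller side = 11
Corresponding larger side = 11 * 5
= 55

55


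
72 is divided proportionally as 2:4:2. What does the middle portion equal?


Ratio = 2:4:2
Total parts = 2 + 4 + 2 = 8
Value per part = 72 / 8 = 9
First share = 2 * 9 = 18
Middle share = 4 * 9 = 36
Third share = 2 * 9 = 18

36


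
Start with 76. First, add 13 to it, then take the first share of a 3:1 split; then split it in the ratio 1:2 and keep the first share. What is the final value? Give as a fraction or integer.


Start with 76.
Step 1: Add 13: 76+13=89; split 3:1 first = 89*3/4 = 267/4
Step 2: Split 1:2, first share = 267/4 * 1/3 = 89/4
Final result = 89/4

89/4


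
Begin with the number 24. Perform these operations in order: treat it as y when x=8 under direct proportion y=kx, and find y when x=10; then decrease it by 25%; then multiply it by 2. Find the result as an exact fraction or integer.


Start with 24.
Step 1: Direct prop: k = (24)/8; new y = k*10 = 24*10/8 = 30
Step 2: Decrease by 25%: 30 * 75/100 = 45/2
Step 3: Multiply by 2: 45/2 * 2 = 45
Final result = 45

45


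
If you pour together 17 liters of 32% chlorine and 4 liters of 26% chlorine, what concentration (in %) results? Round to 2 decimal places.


Solute in mixture 1 = 32% of 17 L = 17*32/100 = 136/25 L
Solute in mixture 2 = 26% of 4 L = 4*26/100 = 26/25 L
Total solute = 136/25 + 26/25 = 162/25 L
Total volume = 17 + 4 = 21 L
Final concentration = 162/25/21 * 100 = 30.86%

30.86


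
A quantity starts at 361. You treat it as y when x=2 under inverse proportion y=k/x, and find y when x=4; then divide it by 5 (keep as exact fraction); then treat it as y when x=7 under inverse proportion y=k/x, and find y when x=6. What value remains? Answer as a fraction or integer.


Start with 361.
Step 1: Inverse prop: k = (361)*2; new y = k/4 = 361*2/4 = 361/2
Step 2: Divide by 5: 361/2 / 5 = 361/10
Step 3: Inverse prop: k = (361/10)*7; new y = k/6 = 361/10*7/6 = 2527/60
Final result = 2527/60

2527/60


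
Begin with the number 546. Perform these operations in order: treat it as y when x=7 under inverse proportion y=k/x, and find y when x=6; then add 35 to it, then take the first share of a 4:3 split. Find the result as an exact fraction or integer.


Start with 546.
Step 1: Inverse prop: k = (546)*7; new y = k/6 = 546*7/6 = 637
Step 2: Add 35: 637+35=672; split 4:3 first = 672*4/7 = 384
Final result = 384

384


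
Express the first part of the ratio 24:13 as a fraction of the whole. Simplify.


Total parts = 24 + 13 = 37
First part fraction = 24/37
Simplify: 24/37 = 24/37

24/37


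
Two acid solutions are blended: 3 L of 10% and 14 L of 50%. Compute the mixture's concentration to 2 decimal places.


Solute in mixture 1 = 10% of 3 L = 3*10/100 = 3/10 L
Solute in mixture 2 = 50% of 14 L = 14*50/100 = 7 L
Total solute = 3/10 + 7 = 73/10 L
Total volume = 3 + 14 = 17 L
Final concentration = 73/10/17 * 100 = 42.94%

42.94


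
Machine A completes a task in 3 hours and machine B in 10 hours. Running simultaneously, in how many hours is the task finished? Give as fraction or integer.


Rate of A = 1/3 job per hour
Rate of B = 1/10 job per hour
Combined rate = 1/3 + 1/10
Find common denominator: (10 + 3)/(3*10) = 13/30
Combined rate = 13/30 job per hour
Time together = 1 / (13/30) = 30/13 hours

30/13


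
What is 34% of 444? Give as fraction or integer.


Compute 34% of 444
Convert percentage: 34% = 34/100
Multiply: 444 * 34/100
= 15096/100
= 3774/25

3774/25


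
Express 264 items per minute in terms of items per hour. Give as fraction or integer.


Converting from per minute to per hour
Rate = 264 items per minute
Multiply by 60: 264 * 60
= 15840 items per hour

15840


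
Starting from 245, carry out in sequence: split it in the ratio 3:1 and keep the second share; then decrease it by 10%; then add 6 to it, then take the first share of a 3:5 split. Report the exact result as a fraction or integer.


Start with 245.
Step 1: Split 3:1, second share = 245 * 1/4 = 245/4
Step 2: Decrease by 10%: 245/4 * 90/100 = 441/8
Step 3: Add 6: 441/8+6=489/8; split 3:5 first = 489/8*3/8 = 1467/64
Final result = 1467/64

1467/64


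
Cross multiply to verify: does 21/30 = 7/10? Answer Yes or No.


Cross multiply to check 21/30 = 7/10
Left cross product: 21 * 10 = 210
Right cross product: 30 * 7 = 210
210 = 210
Equal, so proportions match => Yes

Yes


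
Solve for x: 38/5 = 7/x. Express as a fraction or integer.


Setting up: 38/5 = 7/x
Cross multiply: 38 * x = 5 * 7
38x = 35
x = 35/38
x = 35/38

35/38


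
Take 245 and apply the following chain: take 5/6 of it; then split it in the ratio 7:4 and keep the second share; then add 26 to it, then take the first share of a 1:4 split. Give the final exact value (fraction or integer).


Start with 245.
Step 1: Take 5/6: 245 * 5/6 = 1225/6
Step 2: Split 7:4, second share = 1225/6 * 4/11 = 2450/33
Step 3: Add 26: 2450/33+26=3308/33; split 1:4 first = 3308/33*1/5 = 3308/165
Final result = 3308/165

3308/165


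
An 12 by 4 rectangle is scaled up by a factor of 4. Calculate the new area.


Original dimensions: 12 x 4
Enlargement factor = 4
New width = 12 * 4 = 48
New height = 4 * 4 = 16
New area = 48 * 16 = 768

768


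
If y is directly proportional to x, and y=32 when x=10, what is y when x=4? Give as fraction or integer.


Direct proportion: y = kx
Find k: k = 32/10 = 16/5
Compute y at x=4: y = 16/5 * 4
y = 64/5

64/5


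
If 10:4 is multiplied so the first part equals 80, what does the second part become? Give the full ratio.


Original ratio: 10:4
First term target: 80
Scale factor = 80 / 10 = 8
Multiply second term: 4 * 8 = 32
Equivalent ratio = 80:32

80:32


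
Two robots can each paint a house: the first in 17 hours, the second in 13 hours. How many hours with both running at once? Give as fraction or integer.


Rate of A = 1/17 job per hour
Rate of B = 1/13 job per hour
Combined rate = 1/17 + 1/13
Find common denominator: (13 + 17)/(17*13) = 30/221
Combined rate = 30/221 job per hour
Time together = 1 / (30/221) = 221/30 hours

221/30


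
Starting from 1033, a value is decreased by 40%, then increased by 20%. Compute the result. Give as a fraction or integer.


Start: 1033
Step 1: decrease by 40% => multiply by 60/100
  1033 * 60/100 = 3099/5
Step 2: increase by 20% => multiply by 120/100
  3099/5 * 120/100 = 18594/25
Final value = 18594/25

18594/25


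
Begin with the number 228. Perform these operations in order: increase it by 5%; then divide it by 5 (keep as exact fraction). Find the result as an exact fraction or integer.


Start with 228.
Step 1: Increase by 5%: 228 * 105/100 = 1197/5
Step 2: Divide by 5: 1197/5 / 5 = 1197/25
Final result = 1197/25

1197/25


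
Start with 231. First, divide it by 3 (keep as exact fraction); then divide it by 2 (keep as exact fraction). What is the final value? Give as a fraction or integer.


Start with 231.
Step 1: Divide by 3: 231 / 3 = 77
Step 2: Divide by 2: 77 / 2 = 77/2
Final result = 77/2

77/2


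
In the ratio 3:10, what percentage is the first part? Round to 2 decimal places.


Total parts = 3 + 10 = 13
First part fraction = 3/13
Percentage = (3/13) * 100
= 0.230769 * 100
= 23.08%

23.08


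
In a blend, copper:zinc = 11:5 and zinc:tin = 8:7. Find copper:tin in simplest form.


Given a:b = 11:5 and b:c = 8:7
Make b consistent. Multiply first ratio by 8: a:b = 88:40
Multiply second ratio by 5: b:c = 40:35
Now b = 40 in both, so a:b:c = 88:40:35
Therefore a:c = 88:35
Simplify by GCD: a:c = 88:35

88:35


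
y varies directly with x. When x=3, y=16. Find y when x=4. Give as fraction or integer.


Direct proportion: y = kx
Find k: k = 16/3 = 16/3
Compute y at x=4: y = 16/3 * 4
y = 64/3

64/3


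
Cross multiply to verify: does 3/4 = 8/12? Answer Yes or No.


Cross multiply to check 3/4 = 8/12
Left cross product: 3 * 12 = 36
Right cross product: 4 * 8 = 32
36 != 32
Not equal, so proportions differ => No

No


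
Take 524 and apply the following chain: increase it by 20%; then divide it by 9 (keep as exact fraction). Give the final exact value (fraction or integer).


Start with 524.
Step 1: Increase by 20%: 524 * 120/100 = 3144/5
Step 2: Divide by 9: 3144/5 / 9 = 1048/15
Final result = 1048/15

1048/15


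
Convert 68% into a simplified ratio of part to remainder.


Part = 68%, Remainder = 32%
Ratio = 68:32
GCD(68, 32) = 4
Simplify: 17:8 = 17:8

17:8


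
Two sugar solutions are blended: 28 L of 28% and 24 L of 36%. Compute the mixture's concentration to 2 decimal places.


Solute in mixture 1 = 28% of 28 L = 28*28/100 = 196/25 L
Solute in mixture 2 = 36% of 24 L = 24*36/100 = 216/25 L
Total solute = 196/25 + 216/25 = 412/25 L
Total volume = 28 + 24 = 52 L
Final concentration = 412/25/52 * 100 = 31.69%

31.69


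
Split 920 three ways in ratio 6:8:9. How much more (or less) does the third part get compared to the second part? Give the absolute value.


Total parts = 6 + 8 + 9 = 23
Value per part = 920 / 23 = 40
Shares: 6*40=240, 8*40=320, 9*40=360
Third share = 360, second share = 320
Difference = |360 - 320| = 40

40


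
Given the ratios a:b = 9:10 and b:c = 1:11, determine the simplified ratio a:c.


Given a:b = 9:10 and b:c = 1:11
Make b consistent. Multiply first ratio by 1: a:b = 9:10
Multiply second ratio by 10: b:c = 10:110
Now b = 10 in both, so a:b:c = 9:10:110
Therefore a:c = 9:110
Simplify by GCD: a:c = 9:110

9:110


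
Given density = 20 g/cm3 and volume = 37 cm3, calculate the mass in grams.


Using mass = density * volume
Density = 20 g/cm3
Volume = 37 cm3
Mass = 20 * 37
= 740 g

740


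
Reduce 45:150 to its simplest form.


Find GCD(45, 150)
GCD = 15
Divide both by 15: 45/15 = 3, 150/15 = 10
Simplified ratio = 3:10

3:10


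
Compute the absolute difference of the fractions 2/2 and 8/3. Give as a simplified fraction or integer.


Simplify: 2/2 = 1 and 8/3 = 8/3
Find common denominator: LCD = 3
Convert: 3/3 and 8/3
Difference = |3 - 8|/3 = 5/3
Simplified = 5/3

5/3


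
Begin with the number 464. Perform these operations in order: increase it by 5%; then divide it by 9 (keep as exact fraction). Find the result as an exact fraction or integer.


Start with 464.
Step 1: Increase by 5%: 464 * 105/100 = 2436/5
Step 2: Divide by 9: 2436/5 / 9 = 812/15
Final result = 812/15

812/15


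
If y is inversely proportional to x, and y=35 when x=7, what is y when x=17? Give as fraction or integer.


Inverse proportion: y = k/x
Find k: k = 7 * 35 = 245
Compute y at x=17: y = 245/17
y = 245/17

245/17


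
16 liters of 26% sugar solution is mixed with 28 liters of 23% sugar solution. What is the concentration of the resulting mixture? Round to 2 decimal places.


Solute in mixture 1 = 26% of 16 L = 16*26/100 = 104/25 L
Solute in mixture 2 = 23% of 28 L = 28*23/100 = 161/25 L
Total solute = 104/25 + 161/25 = 53/5 L
Total volume = 16 + 28 = 44 L
Final concentration = 53/5/44 * 100 = 24.09%

24.09


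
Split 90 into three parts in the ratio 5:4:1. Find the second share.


Ratio = 5:4:1
Total parts = 5 + 4 + 1 = 10
Value per part = 90 / 10 = 9
First share = 5 * 9 = 45
Middle share = 4 * 9 = 36
Third share = 1 * 9 = 9

36


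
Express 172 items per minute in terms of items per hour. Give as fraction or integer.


Converting from per minute to per hour
Rate = 172 items per minute
Multiply by 60: 172 * 60
= 10320 items per hour

10320


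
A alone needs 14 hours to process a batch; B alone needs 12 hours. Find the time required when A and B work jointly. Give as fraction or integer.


Rate of A = 1/14 job per hour
Rate of B = 1/12 job per hour
Combined rate = 1/14 + 1/12
Find common denominator: (12 + 14)/(14*12) = 26/168
Combined rate = 13/84 job per hour
Time together = 1 / (13/84) = 84/13 hours

84/13


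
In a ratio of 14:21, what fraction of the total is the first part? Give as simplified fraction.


Total parts = 14 + 21 = 35
First part fraction = 14/35
Simplify: 14/35 = 2/5

2/5


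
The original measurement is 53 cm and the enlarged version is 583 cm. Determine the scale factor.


Original length = 53 cm
Scaled length = 583 cm
Scale factor = 583 / 53
= 11

11


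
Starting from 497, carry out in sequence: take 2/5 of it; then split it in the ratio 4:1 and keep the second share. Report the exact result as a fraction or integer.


Start with 497.
Step 1: Take 2/5: 497 * 2/5 = 994/5
Step 2: Split 4:1, second share = 994/5 * 1/5 = 994/25
Final result = 994/25

994/25


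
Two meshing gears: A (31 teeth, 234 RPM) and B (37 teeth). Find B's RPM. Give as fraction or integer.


Gear ratio: teeth_A * RPM_A = teeth_B * RPM_B
31 * 234 = 37 * RPM_B
7254 = 37 * RPM_B
RPM_B = 7254 / 37
RPM_B = 7254/37

7254/37


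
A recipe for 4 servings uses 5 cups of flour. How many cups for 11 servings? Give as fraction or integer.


Original: 5 cups for 4 servings
Target servings = 11
Scaling factor = 11/4
New amount = 5 * 11/4
= 55/4
= 55/4 cups

55/4


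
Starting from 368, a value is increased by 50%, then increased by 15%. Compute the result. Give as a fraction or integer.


Start: 368
Step 1: increase by 50% => multiply by 150/100
  368 * 150/100 = 552
Step 2: increase by 15% => multiply by 115/100
  552 * 115/100 = 3174/5
Final value = 3174/5

3174/5


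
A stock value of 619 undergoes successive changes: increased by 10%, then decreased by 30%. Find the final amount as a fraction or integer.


Start: 619
Step 1: increase by 10% => multiply by 110/100
  619 * 110/100 = 6809/10
Step 2: decrease by 30% => multiply by 70/100
  6809/10 * 70/100 = 47663/100
Final value = 47663/100

47663/100


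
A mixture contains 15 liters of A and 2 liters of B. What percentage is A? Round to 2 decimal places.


Volume of A = 15 L
Volume of B = 2 L
Total volume = 15 + 2 = 17 L
Percentage of A = (15/17) * 100
= 88.24%

88.24


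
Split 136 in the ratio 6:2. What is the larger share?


Total parts = 6 + 2 = 8
Value per part = 136 / 8 = 17
First share = 6 * 17 = 102
Second share = 2 * 17 = 34
Larger share = 102

102


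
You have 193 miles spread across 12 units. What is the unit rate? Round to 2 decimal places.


Total miles = 193
Number of units = 12
Unit rate = 193 / 12
= 16.08 miles per unit

16.08


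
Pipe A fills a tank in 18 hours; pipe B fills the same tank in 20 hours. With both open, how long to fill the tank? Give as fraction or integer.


Rate of A = 1/18 job per hour
Rate of B = 1/20 job per hour
Combined rate = 1/18 + 1/20
Find common denominator: (20 + 18)/(18*20) = 38/360
Combined rate = 19/180 job per hour
Time together = 1 / (19/180) = 180/19 hours

180/19


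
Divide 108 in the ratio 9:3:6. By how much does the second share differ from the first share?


Total parts = 9 + 3 + 6 = 18
Value per part = 108 / 18 = 6
Shares: 9*6=54, 3*6=18, 6*6=36
Second share = 18, first share = 54
Difference = |18 - 54| = 36

36


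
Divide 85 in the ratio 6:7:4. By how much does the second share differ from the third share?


Total parts = 6 + 7 + 4 = 17
Value per part = 85 / 17 = 5
Shares: 6*5=30, 7*5=35, 4*5=20
Second share = 35, third share = 20
Difference = |35 - 20| = 15

15


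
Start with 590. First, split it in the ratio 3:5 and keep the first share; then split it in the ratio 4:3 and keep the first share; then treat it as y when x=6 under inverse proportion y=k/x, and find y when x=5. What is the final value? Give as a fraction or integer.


Start with 590.
Step 1: Split 3:5, first share = 590 * 3/8 = 885/4
Step 2: Split 4:3, first share = 885/4 * 4/7 = 885/7
Step 3: Inverse prop: k = (885/7)*6; new y = k/5 = 885/7*6/5 = 1062/7
Final result = 1062/7

1062/7


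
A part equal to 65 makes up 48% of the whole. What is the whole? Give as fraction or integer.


Given: 65 is 48% of the whole
Set up: 65 = 48/100 * whole
whole = 65 * 100 / 48
whole = 6500 / 48
whole = 1625/12

1625/12


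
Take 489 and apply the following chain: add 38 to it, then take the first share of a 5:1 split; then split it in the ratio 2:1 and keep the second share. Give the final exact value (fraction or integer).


Start with 489.
Step 1: Add 38: 489+38=527; split 5:1 first = 527*5/6 = 2635/6
Step 2: Split 2:1, second share = 2635/6 * 1/3 = 2635/18
Final result = 2635/18

2635/18


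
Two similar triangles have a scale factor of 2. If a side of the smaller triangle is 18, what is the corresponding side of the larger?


Similar triangles have proportional sides
Scale factor = 2
Smaller side = 18
Corresponding larger side = 18 * 2
= 36

36


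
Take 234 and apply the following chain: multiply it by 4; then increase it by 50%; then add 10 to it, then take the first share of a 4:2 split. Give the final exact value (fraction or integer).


Start with 234.
Step 1: Multiply by 4: 234 * 4 = 936
Step 2: Increase by 50%: 936 * 150/100 = 1404
Step 3: Add 10: 1404+10=1414; split 4:2 first = 1414*4/6 = 2828/3
Final result = 2828/3

2828/3


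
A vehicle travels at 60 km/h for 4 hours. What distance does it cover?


Using distance = speed * time
Speed = 60 km/h
Time = 4 hours
Distance = 60 * 4
= 240 km

240


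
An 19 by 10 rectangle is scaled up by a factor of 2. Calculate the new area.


Original dimensions: 19 x 10
Enlargement factor = 2
New width = 19 * 2 = 38
New height = 10 * 2 = 20
New area = 38 * 20 = 760

760


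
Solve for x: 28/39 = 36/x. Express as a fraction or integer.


Setting up: 28/39 = 36/x
Cross multiply: 28 * x = 39 * 36
28x = 1404
x = 1404/28
x = 351/7

351/7


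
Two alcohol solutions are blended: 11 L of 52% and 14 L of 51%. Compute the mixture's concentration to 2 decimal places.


Solute in mixture 1 = 52% of 11 L = 11*52/100 = 143/25 L
Solute in mixture 2 = 51% of 14 L = 14*51/100 = 357/50 L
Total solute = 143/25 + 357/50 = 643/50 L
Total volume = 11 + 14 = 25 L
Final concentration = 643/50/25 * 100 = 51.44%

51.44


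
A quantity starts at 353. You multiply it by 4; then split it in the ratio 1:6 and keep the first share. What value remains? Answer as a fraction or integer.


Start with 353.
Step 1: Multiply by 4: 353 * 4 = 1412
Step 2: Split 1:6, first share = 1412 * 1/7 = 1412/7
Final result = 1412/7

1412/7


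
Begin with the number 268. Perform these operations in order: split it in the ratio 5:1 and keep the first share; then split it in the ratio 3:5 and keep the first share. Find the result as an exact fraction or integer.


Start with 268.
Step 1: Split 5:1, first share = 268 * 5/6 = 670/3
Step 2: Split 3:5, first share = 670/3 * 3/8 = 335/4
Final result = 335/4

335/4


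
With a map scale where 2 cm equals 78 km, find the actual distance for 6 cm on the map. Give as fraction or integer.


Map scale: 2 cm = 78 km
Measured distance on map = 6 cm
Set up proportion: 6 * 78 / 2
= 468 / 2
= 234 km

234


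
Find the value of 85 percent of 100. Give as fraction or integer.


Compute 85% of 100
Convert percentage: 85% = 85/100
Multiply: 100 * 85/100
= 8500/100
= 85

85


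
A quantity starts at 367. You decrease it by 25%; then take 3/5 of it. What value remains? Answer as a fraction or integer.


Start with 367.
Step 1: Decrease by 25%: 367 * 75/100 = 1101/4
Step 2: Take 3/5: 1101/4 * 3/5 = 3303/20
Final result = 3303/20

3303/20


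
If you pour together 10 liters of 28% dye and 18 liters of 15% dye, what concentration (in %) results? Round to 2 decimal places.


Solute in mixture 1 = 28% of 10 L = 10*28/100 = 14/5 L
Solute in mixture 2 = 15% of 18 L = 18*15/100 = 27/10 L
Total solute = 14/5 + 27/10 = 11/2 L
Total volume = 10 + 18 = 28 L
Final concentration = 11/2/28 * 100 = 19.64%

19.64


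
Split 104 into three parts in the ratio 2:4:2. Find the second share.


Ratio = 2:4:2
Total parts = 2 + 4 + 2 = 8
Value per part = 104 / 8 = 13
First share = 2 * 13 = 26
Middle share = 4 * 13 = 52
Third share = 2 * 13 = 26

52


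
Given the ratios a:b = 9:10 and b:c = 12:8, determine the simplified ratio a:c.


Given a:b = 9:10 and b:c = 12:8
Make b consistent. Multiply first ratio by 12: a:b = 108:120
Multiply second ratio by 10: b:c = 120:80
Now b = 120 in both, so a:b:c = 108:120:80
Therefore a:c = 108:80
Simplify by GCD: a:c = 27:20

27:20


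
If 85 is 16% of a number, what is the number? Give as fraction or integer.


Given: 85 is 16% of the whole
Set up: 85 = 16/100 * whole
whole = 85 * 100 / 16
whole = 8500 / 16
whole = 2125/4

2125/4


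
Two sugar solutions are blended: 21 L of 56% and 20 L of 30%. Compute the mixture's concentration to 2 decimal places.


Solute in mixture 1 = 56% of 21 L = 21*56/100 = 294/25 L
Solute in mixture 2 = 30% of 20 L = 20*30/100 = 6 L
Total solute = 294/25 + 6 = 444/25 L
Total volume = 21 + 20 = 41 L
Final concentration = 444/25/41 * 100 = 43.32%

43.32


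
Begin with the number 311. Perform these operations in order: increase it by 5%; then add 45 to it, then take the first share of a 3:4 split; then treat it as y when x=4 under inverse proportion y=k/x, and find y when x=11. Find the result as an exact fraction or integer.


Start with 311.
Step 1: Increase by 5%: 311 * 105/100 = 6531/20
Step 2: Add 45: 6531/20+45=7431/20; split 3:4 first = 7431/20*3/7 = 22293/140
Step 3: Inverse prop: k = (22293/140)*4; new y = k/11 = 22293/140*4/11 = 22293/385
Final result = 22293/385

22293/385


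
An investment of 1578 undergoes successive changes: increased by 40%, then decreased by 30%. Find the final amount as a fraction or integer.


Start: 1578
Step 1: increase by 40% => multiply by 140/100
  1578 * 140/100 = 11046/5
Step 2: decrease by 30% => multiply by 70/100
  11046/5 * 70/100 = 38661/25
Final value = 38661/25

38661/25


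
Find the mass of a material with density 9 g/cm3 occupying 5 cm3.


Using mass = density * volume
Density = 9 g/cm3
Volume = 5 cm3
Mass = 9 * 5
= 45 g

45


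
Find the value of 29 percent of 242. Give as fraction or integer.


Compute 29% of 242
Convert percentage: 29% = 29/100
Multiply: 242 * 29/100
= 7018/100
= 3509/50

3509/50


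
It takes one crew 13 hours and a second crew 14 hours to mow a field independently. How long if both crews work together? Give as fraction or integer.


Rate of A = 1/13 job per hour
Rate of B = 1/14 job per hour
Combined rate = 1/13 + 1/14
Find common denominator: (14 + 13)/(13*14) = 27/182
Combined rate = 27/182 job per hour
Time together = 1 / (27/182) = 182/27 hours

182/27


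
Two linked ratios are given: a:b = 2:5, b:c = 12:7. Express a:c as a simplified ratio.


Given a:b = 2:5 and b:c = 12:7
Make b consistent. Multiply first ratio by 12: a:b = 24:60
Multiply second ratio by 5: b:c = 60:35
Now b = 60 in both, so a:b:c = 24:60:35
Therefore a:c = 24:35
Simplify by GCD: a:c = 24:35

24:35


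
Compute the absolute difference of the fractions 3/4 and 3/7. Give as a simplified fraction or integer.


Simplify: 3/4 = 3/4 and 3/7 = 3/7
Find common denominator: LCD = 28
Convert: 21/28 and 12/28
Difference = |21 - 12|/28 = 9/28
Simplified = 9/28

9/28


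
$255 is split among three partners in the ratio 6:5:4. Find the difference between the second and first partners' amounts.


Total parts = 6 + 5 + 4 = 15
Value per part = 255 / 15 = 17
Shares: 6*17=102, 5*17=85, 4*17=68
Second share = 85, first share = 102
Difference = |85 - 102| = 17

17


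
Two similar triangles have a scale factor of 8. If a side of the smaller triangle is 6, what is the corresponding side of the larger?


Similar triangles have proportional sides
Scale factor = 8
Smaller side = 6
Corresponding larger side = 6 * 8
= 48

48


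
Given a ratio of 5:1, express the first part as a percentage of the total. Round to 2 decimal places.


Total parts = 5 + 1 = 6
First part fraction = 5/6
Percentage = (5/6) * 100
= 0.833333 * 100
= 83.33%

83.33


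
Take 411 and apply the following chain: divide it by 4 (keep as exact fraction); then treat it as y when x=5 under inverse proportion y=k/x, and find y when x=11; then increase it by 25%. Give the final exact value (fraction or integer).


Start with 411.
Step 1: Divide by 4: 411 / 4 = 411/4
Step 2: Inverse prop: k = (411/4)*5; new y = k/11 = 411/4*5/11 = 2055/44
Step 3: Increase by 25%: 2055/44 * 125/100 = 10275/176
Final result = 10275/176

10275/176


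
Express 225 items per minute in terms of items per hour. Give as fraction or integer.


Converting from per minute to per hour
Rate = 225 items per minute
Multiply by 60: 225 * 60
= 13500 items per hour

13500


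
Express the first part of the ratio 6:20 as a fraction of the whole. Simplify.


Total parts = 6 + 20 = 26
First part fraction = 6/26
Simplify: 6/26 = 3/13

3/13


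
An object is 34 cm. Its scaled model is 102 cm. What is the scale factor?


Original length = 34 cm
Scaled length = 102 cm
Scale factor = 102 / 34
= 3

3


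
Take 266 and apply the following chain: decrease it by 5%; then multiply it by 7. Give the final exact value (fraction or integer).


Start with 266.
Step 1: Decrease by 5%: 266 * 95/100 = 2527/10
Step 2: Multiply by 7: 2527/10 * 7 = 17689/10
Final result = 17689/10

17689/10


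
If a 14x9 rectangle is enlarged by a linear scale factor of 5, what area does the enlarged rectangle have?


Original dimensions: 14 x 9
Enlargement factor = 5
New width = 14 * 5 = 70
New height = 9 * 5 = 45
New area = 70 * 45 = 3150

3150


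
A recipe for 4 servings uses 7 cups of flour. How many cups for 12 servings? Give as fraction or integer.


Original: 7 cups for 4 servings
Target servings = 12
Scaling factor = 12/4
New amount = 7 * 12/4
= 84/4
= 21 cups

21


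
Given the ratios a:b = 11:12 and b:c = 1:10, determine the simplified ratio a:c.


Given a:b = 11:12 and b:c = 1:10
Make b consistent. Multiply first ratio by 1: a:b = 11:12
Multiply second ratio by 12: b:c = 12:120
Now b = 12 in both, so a:b:c = 11:12:120
Therefore a:c = 11:120
Simplify by GCD: a:c = 11:120

11:120
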